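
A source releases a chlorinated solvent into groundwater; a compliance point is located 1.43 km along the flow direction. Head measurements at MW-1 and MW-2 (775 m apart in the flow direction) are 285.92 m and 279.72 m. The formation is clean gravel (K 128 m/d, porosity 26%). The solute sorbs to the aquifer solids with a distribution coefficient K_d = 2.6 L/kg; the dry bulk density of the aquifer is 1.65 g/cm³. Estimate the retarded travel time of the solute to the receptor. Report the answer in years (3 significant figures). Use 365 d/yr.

Hydraulic gradient i = (285.92 − 279.72) / 775 = 6.20 / 775 = 0.008000
q = Ki = 128 × 0.008000 = 1.024 m/d
Average linear velocity = 1.024 / 0.26 = 3.938 m/d
Retardation R = 1 + ρ_b·K_d/n = 1 + 1.65×2.6/0.26 = 17.50
Contaminant velocity v_c = v/R = 3.938/17.50 = 0.2251 m/d
L = 1.43 km = 1430 m
t = L/v_c = 1430/0.2251 = 6354 d
   = 6354/365 = 17.4 yr

17.4 years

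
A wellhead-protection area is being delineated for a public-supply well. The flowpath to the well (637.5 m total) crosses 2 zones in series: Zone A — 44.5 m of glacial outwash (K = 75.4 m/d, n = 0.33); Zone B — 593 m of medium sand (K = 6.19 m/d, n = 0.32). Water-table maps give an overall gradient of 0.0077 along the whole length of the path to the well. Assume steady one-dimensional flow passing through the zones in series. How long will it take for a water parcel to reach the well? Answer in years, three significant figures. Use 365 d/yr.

11.0 years

Continuity: the same q passes through each zone, so ΔH = q·Σ(L_j/K_j) — the zones act as resistances in series.
Σ(L/K) = 44.5/75.4 + 593/6.19 = 0.5902 + 95.80 = 96.39 d
K_eq = L_total / Σ(L/K) = 637.5 / 96.39 = 6.614 m/d
q = K_eq · i = 6.614 × 0.0077 = 0.05093 m/d (same in every zone)
Zone A: v = q/n = 0.05093/0.33 = 0.1543 m/d → t_A = 44.5/0.1543 = 288.4 d
Zone B: v = q/n = 0.05093/0.32 = 0.1591 m/d → t_B = 593/0.1591 = 3726 d
Total t = 288.4 + 3726 = 4015 d
   = 4015 / 365 = 11.0 yr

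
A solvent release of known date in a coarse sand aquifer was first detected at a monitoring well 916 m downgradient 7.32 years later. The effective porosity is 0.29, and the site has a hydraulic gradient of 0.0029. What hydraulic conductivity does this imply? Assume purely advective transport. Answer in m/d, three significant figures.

t = 7.32 years = 2672 d
v = L / t = 916 / 2672 = 0.3428 m/d
K = v · n / i = 0.3428 × 0.29 / 0.0029 = 34.3 m/d

34.3 m/d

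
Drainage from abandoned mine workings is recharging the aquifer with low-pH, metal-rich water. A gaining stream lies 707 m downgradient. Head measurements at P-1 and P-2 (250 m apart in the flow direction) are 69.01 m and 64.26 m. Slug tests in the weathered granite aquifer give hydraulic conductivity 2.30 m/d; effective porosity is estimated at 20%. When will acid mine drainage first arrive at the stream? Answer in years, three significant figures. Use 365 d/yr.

Hydraulic gradient i = (69.01 − 64.26) / 250 = 4.75 / 250 = 0.01900
Darcy flux q = K·i = 2.30 × 0.01900 = 0.04370 m/d
Seepage velocity v = q / n = 0.04370 / 0.20 = 0.2185 m/d
t = L / v = 707 / 0.2185 = 3236 d
   = 3236 / 365 = 8.86 yr

8.86 years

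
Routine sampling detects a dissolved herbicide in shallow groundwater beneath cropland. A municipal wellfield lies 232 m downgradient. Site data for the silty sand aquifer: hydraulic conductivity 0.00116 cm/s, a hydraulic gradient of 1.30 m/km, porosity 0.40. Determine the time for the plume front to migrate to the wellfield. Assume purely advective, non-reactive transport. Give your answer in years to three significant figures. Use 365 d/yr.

K = 0.00116 cm/s × 864 = 1.002 m/d
q = Ki = 1.002 × 0.0013 = 0.001303 m/d
Seepage velocity v = q / n = 0.001303 / 0.40 = 0.003257 m/d
t = L / v = 232 / 0.003257 = 71230 d
   = 71230 / 365 = 195 yr

195 years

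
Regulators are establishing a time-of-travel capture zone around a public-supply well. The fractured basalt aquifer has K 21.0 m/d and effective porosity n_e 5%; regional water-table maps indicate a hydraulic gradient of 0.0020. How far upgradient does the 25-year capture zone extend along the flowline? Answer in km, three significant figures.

7.67 km

Darcy flux q = K·i = 21.0 × 0.0020 = 0.04200 m/d
Average linear velocity = 0.04200 / 0.05 = 0.8400 m/d
T = 25 yr × 365 = 9125 d
L = v × T = 0.8400 × 9125 = 7665 m
   = 7.67 km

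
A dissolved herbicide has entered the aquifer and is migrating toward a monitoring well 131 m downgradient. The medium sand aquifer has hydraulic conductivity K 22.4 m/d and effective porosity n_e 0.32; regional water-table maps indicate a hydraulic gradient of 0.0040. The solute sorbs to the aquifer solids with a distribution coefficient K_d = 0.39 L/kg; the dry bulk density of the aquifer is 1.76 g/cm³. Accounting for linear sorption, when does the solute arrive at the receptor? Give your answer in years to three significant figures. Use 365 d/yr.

q = Ki = 22.4 × 0.0040 = 0.08960 m/d
v_s = q/n_e = 0.08960/0.32 = 0.2800 m/d
Retardation R = 1 + ρ_b·K_d/n = 1 + 1.76×0.39/0.32 = 3.145
Contaminant velocity v_c = v/R = 0.2800/3.145 = 0.08903 m/d
t = L/v_c = 131/0.08903 = 1471 d
   = 1471/365 = 4.03 yr

4.03 years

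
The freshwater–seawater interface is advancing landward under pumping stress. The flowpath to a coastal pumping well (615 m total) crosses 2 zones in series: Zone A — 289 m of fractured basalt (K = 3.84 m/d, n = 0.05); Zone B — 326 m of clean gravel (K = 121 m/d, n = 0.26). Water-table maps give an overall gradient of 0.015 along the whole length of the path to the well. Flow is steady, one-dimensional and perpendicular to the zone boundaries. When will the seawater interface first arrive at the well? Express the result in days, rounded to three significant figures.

838 days

For zones in series the flux q is common to all zones; the equivalent conductivity is the harmonic (thickness-weighted) mean, K_eq = L_total / Σ(L_j/K_j).
Σ(L/K) = 289/3.84 + 326/121 = 75.26 + 2.694 = 77.95 d
K_eq = L_total / Σ(L/K) = 615 / 77.95 = 7.889 m/d
q = K_eq · i = 7.889 × 0.015 = 0.1183 m/d (same in every zone)
Zone A: v = q/n = 0.1183/0.05 = 2.367 m/d → t_A = 289/2.367 = 122.1 d
Zone B: v = q/n = 0.1183/0.26 = 0.4551 m/d → t_B = 326/0.4551 = 716.3 d
Total t = 122.1 + 716.3 = 838.4 d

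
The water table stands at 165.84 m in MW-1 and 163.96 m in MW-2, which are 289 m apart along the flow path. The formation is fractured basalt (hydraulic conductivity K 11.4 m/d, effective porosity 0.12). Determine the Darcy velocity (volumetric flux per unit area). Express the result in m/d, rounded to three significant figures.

Hydraulic gradient i = (165.84 − 163.96) / 289 = 1.88 / 289 = 0.006505
Darcy flux q = K·i = 11.4 × 0.006505 = 0.07416 m/d

0.0742 m/d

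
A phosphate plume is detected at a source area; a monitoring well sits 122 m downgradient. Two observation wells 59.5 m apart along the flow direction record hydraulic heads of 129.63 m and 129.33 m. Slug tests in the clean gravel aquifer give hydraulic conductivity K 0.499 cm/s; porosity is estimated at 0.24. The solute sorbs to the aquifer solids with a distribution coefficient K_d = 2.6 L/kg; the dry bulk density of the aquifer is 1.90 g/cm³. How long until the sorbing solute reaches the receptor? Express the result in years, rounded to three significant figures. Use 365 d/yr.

Hydraulic gradient i = (129.63 − 129.33) / 59.5 = 0.30 / 59.5 = 0.005042
K = 0.499 cm/s × 864 = 431.1 m/d
Specific discharge q = 431.1 × 0.005042 = 2.174 m/d
v = Ki/n = 431.1·0.005042/0.24 = 9.057 m/d
Retardation R = 1 + ρ_b·K_d/n = 1 + 1.90×2.6/0.24 = 21.58
Contaminant velocity v_c = v/R = 9.057/21.58 = 0.4197 m/d
t = L/v_c = 122/0.4197 = 290.7 d
   = 290.7/365 = 0.796 yr

0.796 years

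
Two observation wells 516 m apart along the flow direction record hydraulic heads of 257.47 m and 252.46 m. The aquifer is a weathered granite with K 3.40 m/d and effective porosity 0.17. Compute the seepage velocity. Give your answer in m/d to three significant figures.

Hydraulic gradient i = (257.47 − 252.46) / 516 = 5.01 / 516 = 0.009709
Specific discharge q = 3.40 × 0.009709 = 0.03301 m/d
v = Ki/n = 3.40·0.009709/0.17 = 0.1942 m/d

0.194 m/d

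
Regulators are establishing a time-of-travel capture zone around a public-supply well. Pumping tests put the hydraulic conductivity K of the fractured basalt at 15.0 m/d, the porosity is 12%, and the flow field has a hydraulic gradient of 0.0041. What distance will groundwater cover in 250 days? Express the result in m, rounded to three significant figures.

128 m

Specific discharge q = 15.0 × 0.0041 = 0.06150 m/d
Seepage velocity v = q / n = 0.06150 / 0.12 = 0.5125 m/d
L = v × T = 0.5125 × 250 = 128.1 m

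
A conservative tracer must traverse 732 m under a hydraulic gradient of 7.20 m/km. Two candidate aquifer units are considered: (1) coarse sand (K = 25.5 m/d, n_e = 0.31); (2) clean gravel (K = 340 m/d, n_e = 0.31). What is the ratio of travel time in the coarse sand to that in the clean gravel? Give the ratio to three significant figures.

Unit 1 (coarse sand): v = 25.5×0.0072/0.31 = 0.5923 m/d, t = 732/0.5923 = 1236 d
Unit 2 (clean gravel): v = 340×0.0072/0.31 = 7.897 m/d, t = 732/7.897 = 92.70 d
t(coarse sand) / t(clean gravel) = 1236/92.70 = 13.3

13.3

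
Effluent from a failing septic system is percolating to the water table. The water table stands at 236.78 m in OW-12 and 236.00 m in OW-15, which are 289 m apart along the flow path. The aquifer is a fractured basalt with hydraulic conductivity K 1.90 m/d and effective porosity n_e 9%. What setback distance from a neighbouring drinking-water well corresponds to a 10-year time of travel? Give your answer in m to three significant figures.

208 m

Hydraulic gradient i = (236.78 − 236.00) / 289 = 0.78 / 289 = 0.002699
Darcy flux q = K·i = 1.90 × 0.002699 = 0.005128 m/d
v_s = q/n_e = 0.005128/0.09 = 0.05698 m/d
T = 10 yr × 365 = 3650 d
L = v × T = 0.05698 × 3650 = 208.0 m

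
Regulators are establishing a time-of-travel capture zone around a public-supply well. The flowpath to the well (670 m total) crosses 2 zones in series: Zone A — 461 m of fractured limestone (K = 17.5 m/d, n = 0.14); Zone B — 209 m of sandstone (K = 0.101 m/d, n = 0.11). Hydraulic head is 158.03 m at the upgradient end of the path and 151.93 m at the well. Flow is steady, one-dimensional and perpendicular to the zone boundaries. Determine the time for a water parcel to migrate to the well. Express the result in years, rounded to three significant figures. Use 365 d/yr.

Total head drop ΔH = 158.03 − 151.93 = 6.10 m
Steady 1-D flow in series ⇒ the Darcy flux q is identical in every zone and the zone head losses add (resistances L/K in series).
Σ(L/K) = 461/17.5 + 209/0.101 = 26.34 + 2069 = 2096 d
q = ΔH / Σ(L/K) = 6.10 / 2096 = 0.002911 m/d (same in every zone)
Zone A: v = q/n = 0.002911/0.14 = 0.02079 m/d → t_A = 461/0.02079 = 22170 d
Zone B: v = q/n = 0.002911/0.11 = 0.02646 m/d → t_B = 209/0.02646 = 7898 d
Total t = 22170 + 7898 = 30070 d
   = 30070 / 365 = 82.4 yr

82.4 years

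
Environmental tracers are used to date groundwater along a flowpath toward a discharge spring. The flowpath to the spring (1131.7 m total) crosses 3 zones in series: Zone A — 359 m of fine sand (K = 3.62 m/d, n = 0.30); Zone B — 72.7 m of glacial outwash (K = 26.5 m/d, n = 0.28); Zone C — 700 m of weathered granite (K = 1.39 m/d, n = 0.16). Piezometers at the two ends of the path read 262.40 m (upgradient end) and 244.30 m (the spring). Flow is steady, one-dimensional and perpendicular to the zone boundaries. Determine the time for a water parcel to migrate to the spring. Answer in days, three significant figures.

Total head drop ΔH = 262.40 − 244.30 = 18.10 m
Continuity: the same q passes through each zone, so ΔH = q·Σ(L_j/K_j) — the zones act as resistances in series.
Σ(L/K) = 359/3.62 + 72.7/26.5 + 700/1.39 = 99.17 + 2.743 + 503.6 = 605.5 d
q = ΔH / Σ(L/K) = 18.10 / 605.5 = 0.02989 m/d (same in every zone)
Zone A: v = q/n = 0.02989/0.30 = 0.09964 m/d → t_A = 359/0.09964 = 3603 d
Zone B: v = q/n = 0.02989/0.28 = 0.1068 m/d → t_B = 72.7/0.1068 = 681.0 d
Zone C: v = q/n = 0.02989/0.16 = 0.1868 m/d → t_C = 700/0.1868 = 3747 d
Total t = 3603 + 681.0 + 3747 = 8031 d

8030 days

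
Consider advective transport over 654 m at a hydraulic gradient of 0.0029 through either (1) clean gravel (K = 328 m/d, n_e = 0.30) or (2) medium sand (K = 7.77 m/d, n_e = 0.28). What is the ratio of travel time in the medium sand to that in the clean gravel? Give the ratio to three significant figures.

39.4

Unit 1 (clean gravel): v = 328×0.0029/0.30 = 3.171 m/d, t = 654/3.171 = 206.3 d
Unit 2 (medium sand): v = 7.77×0.0029/0.28 = 0.08047 m/d, t = 654/0.08047 = 8127 d
t(medium sand) / t(clean gravel) = 8127/206.3 = 39.4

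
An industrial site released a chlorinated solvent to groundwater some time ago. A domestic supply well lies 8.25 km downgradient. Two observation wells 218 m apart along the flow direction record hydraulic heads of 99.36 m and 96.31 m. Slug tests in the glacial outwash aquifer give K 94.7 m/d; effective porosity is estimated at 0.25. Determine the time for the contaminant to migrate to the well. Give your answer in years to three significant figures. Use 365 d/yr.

4.26 years

Hydraulic gradient i = (99.36 − 96.31) / 218 = 3.05 / 218 = 0.01399
Specific discharge q = 94.7 × 0.01399 = 1.325 m/d
Average linear velocity = 1.325 / 0.25 = 5.300 m/d
L = 8.25 km = 8250 m
t = L / v = 8250 / 5.300 = 1557 d
   = 1557 / 365 = 4.26 yr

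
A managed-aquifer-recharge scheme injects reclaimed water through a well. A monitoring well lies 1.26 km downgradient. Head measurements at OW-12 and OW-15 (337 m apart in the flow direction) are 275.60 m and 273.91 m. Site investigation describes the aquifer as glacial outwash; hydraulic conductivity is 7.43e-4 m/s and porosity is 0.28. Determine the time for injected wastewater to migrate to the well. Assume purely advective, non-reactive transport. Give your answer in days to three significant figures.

Hydraulic gradient i = (275.60 − 273.91) / 337 = 1.69 / 337 = 0.005015
K = 7.43e-4 m/s × 86400 s/d = 64.20 m/d
q = Ki = 64.20 × 0.005015 = 0.3219 m/d
Seepage velocity v = q / n = 0.3219 / 0.28 = 1.150 m/d
L = 1.26 km = 1260 m
t = L / v = 1260 / 1.150 = 1096 d

1100 days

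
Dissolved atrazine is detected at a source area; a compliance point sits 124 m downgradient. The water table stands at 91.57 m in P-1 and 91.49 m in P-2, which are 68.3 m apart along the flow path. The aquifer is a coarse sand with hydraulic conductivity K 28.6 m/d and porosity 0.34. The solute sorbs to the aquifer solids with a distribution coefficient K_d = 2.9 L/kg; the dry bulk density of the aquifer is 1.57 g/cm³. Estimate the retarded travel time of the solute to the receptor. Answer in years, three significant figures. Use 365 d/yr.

Hydraulic gradient i = (91.57 − 91.49) / 68.3 = 0.08 / 68.3 = 0.001171
q = Ki = 28.6 × 0.001171 = 0.03350 m/d
Seepage velocity v = q / n = 0.03350 / 0.34 = 0.09853 m/d
Retardation R = 1 + ρ_b·K_d/n = 1 + 1.57×2.9/0.34 = 14.39
Contaminant velocity v_c = v/R = 0.09853/14.39 = 0.006846 m/d
t = L/v_c = 124/0.006846 = 18110 d
   = 18110/365 = 49.6 yr

49.6 years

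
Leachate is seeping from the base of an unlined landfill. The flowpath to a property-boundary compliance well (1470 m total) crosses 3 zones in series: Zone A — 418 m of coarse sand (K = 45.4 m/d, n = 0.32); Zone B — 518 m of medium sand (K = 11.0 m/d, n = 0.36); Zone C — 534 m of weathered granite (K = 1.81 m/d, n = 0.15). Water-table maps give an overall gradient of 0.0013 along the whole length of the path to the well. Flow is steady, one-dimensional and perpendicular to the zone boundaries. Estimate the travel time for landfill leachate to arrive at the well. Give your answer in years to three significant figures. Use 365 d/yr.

For zones in series the flux q is common to all zones; the equivalent conductivity is the harmonic (thickness-weighted) mean, K_eq = L_total / Σ(L_j/K_j).
Σ(L/K) = 418/45.4 + 518/11.0 + 534/1.81 = 9.207 + 47.09 + 295.0 = 351.3 d
K_eq = L_total / Σ(L/K) = 1470 / 351.3 = 4.184 m/d
q = K_eq · i = 4.184 × 0.0013 = 0.005439 m/d (same in every zone)
Zone A: v = q/n = 0.005439/0.32 = 0.01700 m/d → t_A = 418/0.01700 = 24590 d
Zone B: v = q/n = 0.005439/0.36 = 0.01511 m/d → t_B = 518/0.01511 = 34280 d
Zone C: v = q/n = 0.005439/0.15 = 0.03626 m/d → t_C = 534/0.03626 = 14730 d
Total t = 24590 + 34280 + 14730 = 73600 d
   = 73600 / 365 = 202 yr

202 years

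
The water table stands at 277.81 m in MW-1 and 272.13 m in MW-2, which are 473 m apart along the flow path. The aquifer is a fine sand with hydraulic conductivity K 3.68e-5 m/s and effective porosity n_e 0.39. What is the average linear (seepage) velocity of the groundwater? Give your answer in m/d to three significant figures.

0.0979 m/d

Hydraulic gradient i = (277.81 − 272.13) / 473 = 5.68 / 473 = 0.01201
K = 3.68e-5 m/s × 86400 s/d = 3.180 m/d
q = Ki = 3.180 × 0.01201 = 0.03818 m/d
v = Ki/n = 3.180·0.01201/0.39 = 0.09790 m/d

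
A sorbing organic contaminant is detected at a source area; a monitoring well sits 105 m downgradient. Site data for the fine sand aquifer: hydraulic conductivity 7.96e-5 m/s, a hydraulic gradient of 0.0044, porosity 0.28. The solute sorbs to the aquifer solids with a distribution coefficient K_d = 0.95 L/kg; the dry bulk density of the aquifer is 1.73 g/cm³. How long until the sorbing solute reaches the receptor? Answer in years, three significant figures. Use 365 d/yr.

18.3 years

K = 7.96e-5 m/s × 86400 s/d = 6.877 m/d
Specific discharge q = 6.877 × 0.0044 = 0.03026 m/d
Seepage velocity v = q / n = 0.03026 / 0.28 = 0.1081 m/d
Retardation R = 1 + ρ_b·K_d/n = 1 + 1.73×0.95/0.28 = 6.870
Contaminant velocity v_c = v/R = 0.1081/6.870 = 0.01573 m/d
t = L/v_c = 105/0.01573 = 6674 d
   = 6674/365 = 18.3 yr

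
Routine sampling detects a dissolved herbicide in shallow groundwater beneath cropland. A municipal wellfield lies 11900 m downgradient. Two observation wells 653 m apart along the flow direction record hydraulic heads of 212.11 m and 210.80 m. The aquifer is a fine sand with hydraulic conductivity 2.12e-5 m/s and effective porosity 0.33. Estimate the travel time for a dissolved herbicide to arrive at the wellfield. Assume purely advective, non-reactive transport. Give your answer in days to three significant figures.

1.07e6 days

Hydraulic gradient i = (212.11 − 210.80) / 653 = 1.31 / 653 = 0.002006
K = 2.12e-5 m/s × 86400 s/d = 1.832 m/d
Specific discharge q = 1.832 × 0.002006 = 0.003675 m/d
Average linear velocity = 0.003675 / 0.33 = 0.01114 m/d
t = L / v = 11900 / 0.01114 = 1.069e6 d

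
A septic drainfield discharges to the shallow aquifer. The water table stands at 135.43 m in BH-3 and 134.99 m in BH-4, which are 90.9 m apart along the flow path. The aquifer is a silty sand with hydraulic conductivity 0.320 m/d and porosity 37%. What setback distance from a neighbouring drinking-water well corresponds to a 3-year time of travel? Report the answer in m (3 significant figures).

Hydraulic gradient i = (135.43 − 134.99) / 90.9 = 0.44 / 90.9 = 0.004840
Darcy flux q = K·i = 0.320 × 0.004840 = 0.001549 m/d
Average linear velocity = 0.001549 / 0.37 = 0.004186 m/d
T = 3 yr × 365 = 1095 d
L = v × T = 0.004186 × 1095 = 4.584 m

4.58 m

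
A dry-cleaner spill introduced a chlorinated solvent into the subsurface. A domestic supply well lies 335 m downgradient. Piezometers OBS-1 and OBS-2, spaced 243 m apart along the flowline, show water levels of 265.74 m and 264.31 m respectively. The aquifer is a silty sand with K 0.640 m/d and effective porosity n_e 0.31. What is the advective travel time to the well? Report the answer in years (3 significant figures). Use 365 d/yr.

Hydraulic gradient i = (265.74 − 264.31) / 243 = 1.43 / 243 = 0.005885
Specific discharge q = 0.640 × 0.005885 = 0.003766 m/d
Average linear velocity = 0.003766 / 0.31 = 0.01215 m/d
t = L / v = 335 / 0.01215 = 27570 d
   = 27570 / 365 = 75.5 yr

75.5 years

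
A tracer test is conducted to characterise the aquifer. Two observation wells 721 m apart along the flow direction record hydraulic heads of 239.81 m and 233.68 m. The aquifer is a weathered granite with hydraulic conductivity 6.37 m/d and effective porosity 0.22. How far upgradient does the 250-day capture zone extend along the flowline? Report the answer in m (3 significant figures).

Hydraulic gradient i = (239.81 − 233.68) / 721 = 6.13 / 721 = 0.008502
Specific discharge q = 6.37 × 0.008502 = 0.05416 m/d
Seepage velocity v = q / n = 0.05416 / 0.22 = 0.2462 m/d
L = v × T = 0.2462 × 250 = 61.54 m

61.5 m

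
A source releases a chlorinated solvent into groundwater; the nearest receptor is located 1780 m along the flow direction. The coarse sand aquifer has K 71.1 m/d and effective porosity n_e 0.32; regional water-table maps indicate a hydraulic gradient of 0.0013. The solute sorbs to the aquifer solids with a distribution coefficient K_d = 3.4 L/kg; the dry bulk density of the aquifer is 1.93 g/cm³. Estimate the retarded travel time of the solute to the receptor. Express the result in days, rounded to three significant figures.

133000 days

Darcy flux q = K·i = 71.1 × 0.0013 = 0.09243 m/d
Average linear velocity = 0.09243 / 0.32 = 0.2888 m/d
Retardation R = 1 + ρ_b·K_d/n = 1 + 1.93×3.4/0.32 = 21.51
Contaminant velocity v_c = v/R = 0.2888/21.51 = 0.01343 m/d
t = L/v_c = 1780/0.01343 = 132500 d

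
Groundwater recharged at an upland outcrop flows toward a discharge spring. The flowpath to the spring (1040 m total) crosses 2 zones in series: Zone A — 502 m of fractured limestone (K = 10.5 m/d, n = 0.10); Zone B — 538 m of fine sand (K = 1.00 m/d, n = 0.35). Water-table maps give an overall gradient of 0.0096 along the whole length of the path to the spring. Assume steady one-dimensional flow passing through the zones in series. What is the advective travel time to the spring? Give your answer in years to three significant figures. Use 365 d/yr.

38.3 years

Continuity: the same q passes through each zone, so ΔH = q·Σ(L_j/K_j) — the zones act as resistances in series.
Σ(L/K) = 502/10.5 + 538/1.00 = 47.81 + 538.0 = 585.8 d
K_eq = L_total / Σ(L/K) = 1040 / 585.8 = 1.775 m/d
q = K_eq · i = 1.775 × 0.0096 = 0.01704 m/d (same in every zone)
Zone A: v = q/n = 0.01704/0.10 = 0.1704 m/d → t_A = 502/0.1704 = 2945 d
Zone B: v = q/n = 0.01704/0.35 = 0.04869 m/d → t_B = 538/0.04869 = 11050 d
Total t = 2945 + 11050 = 13990 d
   = 13990 / 365 = 38.3 yr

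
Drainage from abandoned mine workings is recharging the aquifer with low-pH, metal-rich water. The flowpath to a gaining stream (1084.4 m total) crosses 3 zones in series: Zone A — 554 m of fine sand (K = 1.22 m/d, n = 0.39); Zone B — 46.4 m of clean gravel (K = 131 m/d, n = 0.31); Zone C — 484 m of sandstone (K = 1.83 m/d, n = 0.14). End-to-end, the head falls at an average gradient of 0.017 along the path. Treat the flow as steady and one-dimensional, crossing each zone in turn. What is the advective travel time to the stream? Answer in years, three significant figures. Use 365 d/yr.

For zones in series the flux q is common to all zones; the equivalent conductivity is the harmonic (thickness-weighted) mean, K_eq = L_total / Σ(L_j/K_j).
Σ(L/K) = 554/1.22 + 46.4/131 + 484/1.83 = 454.1 + 0.3542 + 264.5 = 718.9 d
K_eq = L_total / Σ(L/K) = 1084.4 / 718.9 = 1.508 m/d
q = K_eq · i = 1.508 × 0.017 = 0.02564 m/d (same in every zone)
Zone A: v = q/n = 0.02564/0.39 = 0.06575 m/d → t_A = 554/0.06575 = 8426 d
Zone B: v = q/n = 0.02564/0.31 = 0.08272 m/d → t_B = 46.4/0.08272 = 561.0 d
Zone C: v = q/n = 0.02564/0.14 = 0.1832 m/d → t_C = 484/0.1832 = 2643 d
Total t = 8426 + 561.0 + 2643 = 11630 d
   = 11630 / 365 = 31.9 yr

31.9 years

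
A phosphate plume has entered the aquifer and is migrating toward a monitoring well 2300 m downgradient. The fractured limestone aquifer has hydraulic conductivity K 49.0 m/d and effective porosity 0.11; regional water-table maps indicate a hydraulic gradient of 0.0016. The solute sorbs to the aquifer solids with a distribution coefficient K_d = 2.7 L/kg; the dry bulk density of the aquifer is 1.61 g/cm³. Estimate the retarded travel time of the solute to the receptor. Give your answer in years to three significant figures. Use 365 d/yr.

358 years

Darcy flux q = K·i = 49.0 × 0.0016 = 0.07840 m/d
v_s = q/n_e = 0.07840/0.11 = 0.7127 m/d
Retardation R = 1 + ρ_b·K_d/n = 1 + 1.61×2.7/0.11 = 40.52
Contaminant velocity v_c = v/R = 0.7127/40.52 = 0.01759 m/d
t = L/v_c = 2300/0.01759 = 130800 d
   = 130800/365 = 358 yr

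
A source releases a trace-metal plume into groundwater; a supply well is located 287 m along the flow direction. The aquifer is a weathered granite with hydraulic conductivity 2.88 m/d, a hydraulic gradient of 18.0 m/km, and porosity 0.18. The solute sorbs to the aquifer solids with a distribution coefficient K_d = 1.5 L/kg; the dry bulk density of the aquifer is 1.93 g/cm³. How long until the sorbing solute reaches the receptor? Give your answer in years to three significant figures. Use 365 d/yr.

Darcy flux q = K·i = 2.88 × 0.018 = 0.05184 m/d
Seepage velocity v = q / n = 0.05184 / 0.18 = 0.2880 m/d
Retardation R = 1 + ρ_b·K_d/n = 1 + 1.93×1.5/0.18 = 17.08
Contaminant velocity v_c = v/R = 0.2880/17.08 = 0.01686 m/d
t = L/v_c = 287/0.01686 = 17020 d
   = 17020/365 = 46.6 yr

46.6 years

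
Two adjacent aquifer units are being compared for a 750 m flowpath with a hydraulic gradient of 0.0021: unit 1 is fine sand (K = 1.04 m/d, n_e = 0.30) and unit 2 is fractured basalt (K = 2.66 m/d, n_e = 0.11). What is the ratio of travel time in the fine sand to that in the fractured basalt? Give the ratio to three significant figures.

6.98

Unit 1 (fine sand): v = 1.04×0.0021/0.30 = 0.007280 m/d, t = 750/0.007280 = 103000 d
Unit 2 (fractured basalt): v = 2.66×0.0021/0.11 = 0.05078 m/d, t = 750/0.05078 = 14770 d
t(fine sand) / t(fractured basalt) = 103000/14770 = 6.98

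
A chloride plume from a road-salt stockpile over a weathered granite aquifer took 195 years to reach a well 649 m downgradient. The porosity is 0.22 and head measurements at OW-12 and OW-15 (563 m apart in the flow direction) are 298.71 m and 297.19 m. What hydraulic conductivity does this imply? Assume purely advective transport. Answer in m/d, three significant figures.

Hydraulic gradient i = (298.71 − 297.19) / 563 = 1.52 / 563 = 0.002700
t = 195 years = 71180 d
v = L / t = 649 / 71180 = 0.009118 m/d
K = v · n / i = 0.009118 × 0.22 / 0.002700 = 0.743 m/d

0.743 m/d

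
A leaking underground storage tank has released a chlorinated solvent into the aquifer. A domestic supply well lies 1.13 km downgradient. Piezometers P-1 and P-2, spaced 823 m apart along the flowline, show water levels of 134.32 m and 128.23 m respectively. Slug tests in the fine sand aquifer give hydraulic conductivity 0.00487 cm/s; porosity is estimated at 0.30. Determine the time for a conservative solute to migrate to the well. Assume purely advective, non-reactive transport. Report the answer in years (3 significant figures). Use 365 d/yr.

Hydraulic gradient i = (134.32 − 128.23) / 823 = 6.09 / 823 = 0.007400
K = 0.00487 cm/s × 864 = 4.208 m/d
Specific discharge q = 4.208 × 0.007400 = 0.03114 m/d
v = Ki/n = 4.208·0.007400/0.30 = 0.1038 m/d
L = 1.13 km = 1130 m
t = L / v = 1130 / 0.1038 = 10890 d
   = 10890 / 365 = 29.8 yr

29.8 years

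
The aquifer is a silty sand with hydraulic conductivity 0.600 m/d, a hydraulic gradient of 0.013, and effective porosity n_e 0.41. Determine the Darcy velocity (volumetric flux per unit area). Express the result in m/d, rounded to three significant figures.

q = Ki = 0.600 × 0.013 = 0.007800 m/d

0.00780 m/d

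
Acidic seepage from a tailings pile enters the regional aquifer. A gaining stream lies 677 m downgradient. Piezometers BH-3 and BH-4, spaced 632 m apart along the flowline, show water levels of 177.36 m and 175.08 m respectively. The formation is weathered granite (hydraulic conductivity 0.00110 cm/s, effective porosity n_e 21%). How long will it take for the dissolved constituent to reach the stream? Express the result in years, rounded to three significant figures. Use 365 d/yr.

Hydraulic gradient i = (177.36 − 175.08) / 632 = 2.28 / 632 = 0.003608
K = 0.00110 cm/s × 864 = 0.9504 m/d
Specific discharge q = 0.9504 × 0.003608 = 0.003429 m/d
Average linear velocity = 0.003429 / 0.21 = 0.01633 m/d
t = L / v = 677 / 0.01633 = 41470 d
   = 41470 / 365 = 114 yr

114 years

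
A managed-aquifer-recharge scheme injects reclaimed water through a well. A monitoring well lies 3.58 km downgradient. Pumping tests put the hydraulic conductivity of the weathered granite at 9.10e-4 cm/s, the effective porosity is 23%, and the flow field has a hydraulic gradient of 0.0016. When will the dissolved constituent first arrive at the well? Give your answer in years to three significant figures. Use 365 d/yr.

1790 years

K = 9.10e-4 cm/s × 864 = 0.7862 m/d
Darcy flux q = K·i = 0.7862 × 0.0016 = 0.001258 m/d
Seepage velocity v = q / n = 0.001258 / 0.23 = 0.005469 m/d
L = 3.58 km = 3580 m
t = L / v = 3580 / 0.005469 = 654500 d
   = 654500 / 365 = 1790 yr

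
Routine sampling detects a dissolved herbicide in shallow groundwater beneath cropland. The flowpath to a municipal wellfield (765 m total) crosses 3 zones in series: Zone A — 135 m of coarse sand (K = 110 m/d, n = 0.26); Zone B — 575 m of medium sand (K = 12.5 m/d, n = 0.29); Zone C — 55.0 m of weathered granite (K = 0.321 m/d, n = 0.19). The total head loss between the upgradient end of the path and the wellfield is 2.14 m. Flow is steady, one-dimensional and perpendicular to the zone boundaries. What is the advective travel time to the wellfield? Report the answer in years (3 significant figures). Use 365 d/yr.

59.4 years

Steady 1-D flow in series ⇒ the Darcy flux q is identical in every zone and the zone head losses add (resistances L/K in series).
Σ(L/K) = 135/110 + 575/12.5 + 55.0/0.321 = 1.227 + 46.00 + 171.3 = 218.6 d
q = ΔH / Σ(L/K) = 2.14 / 218.6 = 0.009791 m/d (same in every zone)
Zone A: v = q/n = 0.009791/0.26 = 0.03766 m/d → t_A = 135/0.03766 = 3585 d
Zone B: v = q/n = 0.009791/0.29 = 0.03376 m/d → t_B = 575/0.03376 = 17030 d
Zone C: v = q/n = 0.009791/0.19 = 0.05153 m/d → t_C = 55.0/0.05153 = 1067 d
Total t = 3585 + 17030 + 1067 = 21680 d
   = 21680 / 365 = 59.4 yr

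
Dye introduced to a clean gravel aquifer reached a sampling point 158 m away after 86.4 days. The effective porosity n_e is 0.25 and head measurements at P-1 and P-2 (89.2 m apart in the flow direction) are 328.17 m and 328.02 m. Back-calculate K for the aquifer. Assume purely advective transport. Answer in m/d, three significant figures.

272 m/d

Hydraulic gradient i = (328.17 − 328.02) / 89.2 = 0.15 / 89.2 = 0.001682
v = L / t = 158 / 86.4 = 1.829 m/d
K = v · n / i = 1.829 × 0.25 / 0.001682 = 272 m/d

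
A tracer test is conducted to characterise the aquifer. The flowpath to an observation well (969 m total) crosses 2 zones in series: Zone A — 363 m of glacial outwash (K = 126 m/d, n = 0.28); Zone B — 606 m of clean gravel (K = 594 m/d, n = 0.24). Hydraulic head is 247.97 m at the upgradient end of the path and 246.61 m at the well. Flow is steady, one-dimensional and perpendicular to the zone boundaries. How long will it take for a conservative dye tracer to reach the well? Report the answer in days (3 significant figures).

709 days

Total head drop ΔH = 247.97 − 246.61 = 1.36 m
Continuity: the same q passes through each zone, so ΔH = q·Σ(L_j/K_j) — the zones act as resistances in series.
Σ(L/K) = 363/126 + 606/594 = 2.881 + 1.020 = 3.901 d
q = ΔH / Σ(L/K) = 1.36 / 3.901 = 0.3486 m/d (same in every zone)
Zone A: v = q/n = 0.3486/0.28 = 1.245 m/d → t_A = 363/1.245 = 291.6 d
Zone B: v = q/n = 0.3486/0.24 = 1.453 m/d → t_B = 606/1.453 = 417.2 d
Total t = 291.6 + 417.2 = 708.7 d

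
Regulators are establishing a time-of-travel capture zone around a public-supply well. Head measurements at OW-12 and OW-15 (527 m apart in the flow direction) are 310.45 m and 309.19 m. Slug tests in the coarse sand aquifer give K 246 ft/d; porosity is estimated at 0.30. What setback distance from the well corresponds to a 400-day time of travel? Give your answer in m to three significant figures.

239 m

Hydraulic gradient i = (310.45 − 309.19) / 527 = 1.26 / 527 = 0.002391
K = 246 ft/d × 0.3048 = 74.98 m/d
Darcy flux q = K·i = 74.98 × 0.002391 = 0.1793 m/d
Average linear velocity = 0.1793 / 0.30 = 0.5976 m/d
L = v × T = 0.5976 × 400 = 239.0 m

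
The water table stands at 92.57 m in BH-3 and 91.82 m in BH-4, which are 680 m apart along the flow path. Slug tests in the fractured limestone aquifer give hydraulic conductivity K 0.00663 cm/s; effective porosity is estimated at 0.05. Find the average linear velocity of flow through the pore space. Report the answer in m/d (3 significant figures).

Hydraulic gradient i = (92.57 − 91.82) / 680 = 0.75 / 680 = 0.001103
K = 0.00663 cm/s × 864 = 5.728 m/d
Darcy flux q = K·i = 5.728 × 0.001103 = 0.006318 m/d
v = Ki/n = 5.728·0.001103/0.05 = 0.1264 m/d

0.126 m/d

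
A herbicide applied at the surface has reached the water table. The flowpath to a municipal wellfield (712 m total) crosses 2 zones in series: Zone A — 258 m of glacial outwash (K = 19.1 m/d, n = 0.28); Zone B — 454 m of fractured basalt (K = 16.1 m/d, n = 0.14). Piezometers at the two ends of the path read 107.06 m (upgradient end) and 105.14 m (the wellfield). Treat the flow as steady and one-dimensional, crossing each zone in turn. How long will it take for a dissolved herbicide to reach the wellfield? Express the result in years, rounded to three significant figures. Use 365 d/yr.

8.08 years

Total head drop ΔH = 107.06 − 105.14 = 1.92 m
Steady 1-D flow in series ⇒ the Darcy flux q is identical in every zone and the zone head losses add (resistances L/K in series).
Σ(L/K) = 258/19.1 + 454/16.1 = 13.51 + 28.20 = 41.71 d
q = ΔH / Σ(L/K) = 1.92 / 41.71 = 0.04604 m/d (same in every zone)
Zone A: v = q/n = 0.04604/0.28 = 0.1644 m/d → t_A = 258/0.1644 = 1569 d
Zone B: v = q/n = 0.04604/0.14 = 0.3288 m/d → t_B = 454/0.3288 = 1381 d
Total t = 1569 + 1381 = 2950 d
   = 2950 / 365 = 8.08 yr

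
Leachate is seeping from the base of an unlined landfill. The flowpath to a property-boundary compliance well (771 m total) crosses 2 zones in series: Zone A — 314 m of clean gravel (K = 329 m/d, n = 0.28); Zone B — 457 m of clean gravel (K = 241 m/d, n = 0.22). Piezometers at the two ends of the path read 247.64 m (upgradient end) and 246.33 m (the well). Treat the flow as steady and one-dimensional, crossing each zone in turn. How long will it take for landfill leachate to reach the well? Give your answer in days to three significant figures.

410 days

Total head drop ΔH = 247.64 − 246.33 = 1.31 m
Steady 1-D flow in series ⇒ the Darcy flux q is identical in every zone and the zone head losses add (resistances L/K in series).
Σ(L/K) = 314/329 + 457/241 = 0.9544 + 1.896 = 2.851 d
q = ΔH / Σ(L/K) = 1.31 / 2.851 = 0.4595 m/d (same in every zone)
Zone A: v = q/n = 0.4595/0.28 = 1.641 m/d → t_A = 314/1.641 = 191.3 d
Zone B: v = q/n = 0.4595/0.22 = 2.089 m/d → t_B = 457/2.089 = 218.8 d
Total t = 191.3 + 218.8 = 410.1 d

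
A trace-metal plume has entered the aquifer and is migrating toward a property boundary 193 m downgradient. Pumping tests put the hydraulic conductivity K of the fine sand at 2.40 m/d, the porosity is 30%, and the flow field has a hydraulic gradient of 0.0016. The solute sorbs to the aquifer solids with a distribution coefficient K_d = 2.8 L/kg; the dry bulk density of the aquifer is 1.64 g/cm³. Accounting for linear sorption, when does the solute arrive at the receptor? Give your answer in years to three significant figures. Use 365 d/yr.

674 years

Darcy flux q = K·i = 2.40 × 0.0016 = 0.003840 m/d
Average linear velocity = 0.003840 / 0.30 = 0.01280 m/d
Retardation R = 1 + ρ_b·K_d/n = 1 + 1.64×2.8/0.30 = 16.31
Contaminant velocity v_c = v/R = 0.01280/16.31 = 7.850e-4 m/d
t = L/v_c = 193/7.850e-4 = 245900 d
   = 245900/365 = 674 yr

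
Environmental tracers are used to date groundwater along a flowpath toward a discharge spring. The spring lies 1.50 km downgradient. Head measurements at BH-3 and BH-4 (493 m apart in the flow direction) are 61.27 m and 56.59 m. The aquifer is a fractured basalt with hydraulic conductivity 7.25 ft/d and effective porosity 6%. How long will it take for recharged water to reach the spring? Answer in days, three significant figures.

4290 days

Hydraulic gradient i = (61.27 − 56.59) / 493 = 4.68 / 493 = 0.009493
K = 7.25 ft/d × 0.3048 = 2.210 m/d
Darcy flux q = K·i = 2.210 × 0.009493 = 0.02098 m/d
v_s = q/n_e = 0.02098/0.06 = 0.3496 m/d
L = 1.50 km = 1500 m
t = L / v = 1500 / 0.3496 = 4290 d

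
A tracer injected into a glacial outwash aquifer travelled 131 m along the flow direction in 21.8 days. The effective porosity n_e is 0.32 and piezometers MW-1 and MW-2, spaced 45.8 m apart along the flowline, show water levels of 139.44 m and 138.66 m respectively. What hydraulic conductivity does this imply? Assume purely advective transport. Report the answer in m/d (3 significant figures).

113 m/d

Hydraulic gradient i = (139.44 − 138.66) / 45.8 = 0.78 / 45.8 = 0.01703
v = L / t = 131 / 21.8 = 6.009 m/d
K = v · n / i = 6.009 × 0.32 / 0.01703 = 113 m/d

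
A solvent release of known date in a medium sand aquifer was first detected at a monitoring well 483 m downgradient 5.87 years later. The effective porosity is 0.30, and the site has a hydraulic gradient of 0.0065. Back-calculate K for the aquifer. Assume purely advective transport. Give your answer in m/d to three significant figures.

t = 5.87 years = 2143 d
v = L / t = 483 / 2143 = 0.2254 m/d
K = v · n / i = 0.2254 × 0.30 / 0.0065 = 10.4 m/d

10.4 m/d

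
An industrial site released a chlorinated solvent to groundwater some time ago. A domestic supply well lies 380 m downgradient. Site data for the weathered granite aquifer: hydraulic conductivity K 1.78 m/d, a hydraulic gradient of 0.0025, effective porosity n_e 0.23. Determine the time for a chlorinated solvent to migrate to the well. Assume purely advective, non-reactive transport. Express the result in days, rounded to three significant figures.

q = Ki = 1.78 × 0.0025 = 0.004450 m/d
Average linear velocity = 0.004450 / 0.23 = 0.01935 m/d
t = L / v = 380 / 0.01935 = 19640 d

19600 days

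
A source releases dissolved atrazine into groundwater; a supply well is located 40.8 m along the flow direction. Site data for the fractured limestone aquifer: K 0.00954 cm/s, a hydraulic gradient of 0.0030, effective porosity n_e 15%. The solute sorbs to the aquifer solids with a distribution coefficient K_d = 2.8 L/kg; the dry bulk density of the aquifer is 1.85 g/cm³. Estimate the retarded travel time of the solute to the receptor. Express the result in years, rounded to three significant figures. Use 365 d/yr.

K = 0.00954 cm/s × 864 = 8.243 m/d
Specific discharge q = 8.243 × 0.0030 = 0.02473 m/d
Seepage velocity v = q / n = 0.02473 / 0.15 = 0.1649 m/d
Retardation R = 1 + ρ_b·K_d/n = 1 + 1.85×2.8/0.15 = 35.53
Contaminant velocity v_c = v/R = 0.1649/35.53 = 0.004639 m/d
t = L/v_c = 40.8/0.004639 = 8794 d
   = 8794/365 = 24.1 yr

24.1 years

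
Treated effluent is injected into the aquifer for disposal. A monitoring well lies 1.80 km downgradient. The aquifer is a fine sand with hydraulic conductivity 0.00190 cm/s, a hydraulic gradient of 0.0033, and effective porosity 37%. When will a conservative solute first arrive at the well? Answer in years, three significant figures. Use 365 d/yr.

337 years

K = 0.00190 cm/s × 864 = 1.642 m/d
Specific discharge q = 1.642 × 0.0033 = 0.005417 m/d
v = Ki/n = 1.642·0.0033/0.37 = 0.01464 m/d
L = 1.80 km = 1800 m
t = L / v = 1800 / 0.01464 = 122900 d
   = 122900 / 365 = 337 yr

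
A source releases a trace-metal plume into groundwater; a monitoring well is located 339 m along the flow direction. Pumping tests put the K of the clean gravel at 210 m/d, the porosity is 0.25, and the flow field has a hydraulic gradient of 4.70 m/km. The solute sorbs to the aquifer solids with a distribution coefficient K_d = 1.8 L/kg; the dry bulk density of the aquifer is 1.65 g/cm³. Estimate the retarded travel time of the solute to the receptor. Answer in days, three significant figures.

Darcy flux q = K·i = 210 × 0.0047 = 0.9870 m/d
v = Ki/n = 210·0.0047/0.25 = 3.948 m/d
Retardation R = 1 + ρ_b·K_d/n = 1 + 1.65×1.8/0.25 = 12.88
Contaminant velocity v_c = v/R = 3.948/12.88 = 0.3065 m/d
t = L/v_c = 339/0.3065 = 1106 d

1110 days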